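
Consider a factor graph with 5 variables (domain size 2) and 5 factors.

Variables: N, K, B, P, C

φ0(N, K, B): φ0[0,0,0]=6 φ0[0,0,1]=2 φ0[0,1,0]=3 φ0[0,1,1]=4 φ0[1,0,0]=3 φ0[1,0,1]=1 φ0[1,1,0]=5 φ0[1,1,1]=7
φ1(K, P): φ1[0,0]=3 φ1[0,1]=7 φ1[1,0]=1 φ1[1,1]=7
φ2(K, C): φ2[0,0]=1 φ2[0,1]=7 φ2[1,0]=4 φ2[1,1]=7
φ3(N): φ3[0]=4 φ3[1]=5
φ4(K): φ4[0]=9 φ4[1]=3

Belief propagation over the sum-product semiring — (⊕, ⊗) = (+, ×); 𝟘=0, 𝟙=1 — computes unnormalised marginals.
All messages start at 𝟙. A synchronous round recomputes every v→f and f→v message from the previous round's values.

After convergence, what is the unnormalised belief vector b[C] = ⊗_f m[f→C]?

init: all messages = 𝟙 over 2 values
r1 m[φ0→N] = [15, 16]
r1 m[φ0→K] = [12, 19]
r1 m[φ0→B] = [17, 14]
r1 m[φ1→K] = [10, 8]
r1 m[φ1→P] = [4, 14]
r1 m[φ2→K] = [8, 11]
r1 m[φ2→C] = [5, 14]
r1 m[φ3→N] = [4, 5]
r1 m[φ4→K] = [9, 3]
r1 m[N→φ0] = [1, 1]
r1 m[N→φ3] = [1, 1]
r1 m[K→φ0] = [1, 1]
r1 m[K→φ1] = [1, 1]
r1 m[K→φ2] = [1, 1]
r1 m[K→φ4] = [1, 1]
r1 m[B→φ0] = [1, 1]
r1 m[P→φ1] = [1, 1]
r1 m[C→φ2] = [1, 1]
r2 m[φ0→N] = [15, 16]
r2 m[φ0→K] = [12, 19]
r2 m[φ0→B] = [17, 14]
r2 m[φ1→K] = [10, 8]
r2 m[φ1→P] = [4, 14]
r2 m[φ2→K] = [8, 11]
r2 m[φ2→C] = [5, 14]
r2 m[φ3→N] = [4, 5]
r2 m[φ4→K] = [9, 3]
r2 m[N→φ0] = [4, 5]
r2 m[N→φ3] = [15, 16]
r2 m[K→φ0] = [720, 264]
r2 m[K→φ1] = [864, 627]
r2 m[K→φ2] = [1080, 456]
r2 m[K→φ4] = [960, 1672]
r2 m[B→φ0] = [1, 1]
r2 m[P→φ1] = [1, 1]
r2 m[C→φ2] = [1, 1]
r3 m[φ0→N] = [7608, 6048]
r3 m[φ0→K] = [52, 88]
r3 m[φ0→B] = [37848, 22824]
r3 m[φ1→K] = [10, 8]
r3 m[φ1→P] = [3219, 10437]
r3 m[φ2→K] = [8, 11]
r3 m[φ2→C] = [2904, 10752]
r3 m[φ3→N] = [4, 5]
r3 m[φ4→K] = [9, 3]
r3 m[N→φ0] = [4, 5]
r3 m[N→φ3] = [15, 16]
r3 m[K→φ0] = [720, 264]
r3 m[K→φ1] = [864, 627]
r3 m[K→φ2] = [1080, 456]
r3 m[K→φ4] = [960, 1672]
r3 m[B→φ0] = [1, 1]
r3 m[P→φ1] = [1, 1]
r3 m[C→φ2] = [1, 1]
r4 m[φ0→N] = [7608, 6048]
r4 m[φ0→K] = [52, 88]
r4 m[φ0→B] = [37848, 22824]
r4 m[φ1→K] = [10, 8]
r4 m[φ1→P] = [3219, 10437]
r4 m[φ2→K] = [8, 11]
r4 m[φ2→C] = [2904, 10752]
r4 m[φ3→N] = [4, 5]
r4 m[φ4→K] = [9, 3]
r4 m[N→φ0] = [4, 5]
r4 m[N→φ3] = [7608, 6048]
r4 m[K→φ0] = [720, 264]
r4 m[K→φ1] = [3744, 2904]
r4 m[K→φ2] = [4680, 2112]
r4 m[K→φ4] = [4160, 7744]
r4 m[B→φ0] = [1, 1]
r4 m[P→φ1] = [1, 1]
r4 m[C→φ2] = [1, 1]
r5 m[φ0→N] = [7608, 6048]
r5 m[φ0→K] = [52, 88]
r5 m[φ0→B] = [37848, 22824]
r5 m[φ1→K] = [10, 8]
r5 m[φ1→P] = [14136, 46536]
r5 m[φ2→K] = [8, 11]
r5 m[φ2→C] = [13128, 47544]
r5 m[φ3→N] = [4, 5]
r5 m[φ4→K] = [9, 3]
r5 m[N→φ0] = [4, 5]
r5 m[N→φ3] = [7608, 6048]
r5 m[K→φ0] = [720, 264]
r5 m[K→φ1] = [3744, 2904]
r5 m[K→φ2] = [4680, 2112]
r5 m[K→φ4] = [4160, 7744]
r5 m[B→φ0] = [1, 1]
r5 m[P→φ1] = [1, 1]
r5 m[C→φ2] = [1, 1]
r6 m[φ0→N] = [7608, 6048]
r6 m[φ0→K] = [52, 88]
r6 m[φ0→B] = [37848, 22824]
r6 m[φ1→K] = [10, 8]
r6 m[φ1→P] = [14136, 46536]
r6 m[φ2→K] = [8, 11]
r6 m[φ2→C] = [13128, 47544]
r6 m[φ3→N] = [4, 5]
r6 m[φ4→K] = [9, 3]
r6 m[N→φ0] = [4, 5]
r6 m[N→φ3] = [7608, 6048]
r6 m[K→φ0] = [720, 264]
r6 m[K→φ1] = [3744, 2904]
r6 m[K→φ2] = [4680, 2112]
r6 m[K→φ4] = [4160, 7744]
r6 m[B→φ0] = [1, 1]
r6 m[P→φ1] = [1, 1]
r6 m[C→φ2] = [1, 1]
fixed point reached at round 6
b[C] = ⊗ incoming = [13128, 47544]

b[C] = [13128, 47544]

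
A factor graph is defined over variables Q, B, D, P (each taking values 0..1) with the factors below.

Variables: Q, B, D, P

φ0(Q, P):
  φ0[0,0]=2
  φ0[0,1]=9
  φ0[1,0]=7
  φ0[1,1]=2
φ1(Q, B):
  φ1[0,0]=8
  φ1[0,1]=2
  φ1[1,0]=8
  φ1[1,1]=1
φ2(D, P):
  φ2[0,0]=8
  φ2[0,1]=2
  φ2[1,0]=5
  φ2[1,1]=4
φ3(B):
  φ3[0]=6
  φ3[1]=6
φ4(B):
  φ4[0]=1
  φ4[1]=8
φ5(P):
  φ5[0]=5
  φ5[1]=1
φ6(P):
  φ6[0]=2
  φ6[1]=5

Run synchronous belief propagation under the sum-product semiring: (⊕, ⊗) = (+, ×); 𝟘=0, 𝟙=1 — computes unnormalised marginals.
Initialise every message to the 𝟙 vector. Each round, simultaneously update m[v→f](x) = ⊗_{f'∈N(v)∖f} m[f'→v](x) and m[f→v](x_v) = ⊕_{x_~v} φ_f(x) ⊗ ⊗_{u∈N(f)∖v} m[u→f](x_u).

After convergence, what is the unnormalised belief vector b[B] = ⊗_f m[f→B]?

init: all messages = 𝟙 over 2 values
r1 m[φ0→Q] = [11, 9]
r1 m[φ0→P] = [9, 11]
r1 m[φ1→Q] = [10, 9]
r1 m[φ1→B] = [16, 3]
r1 m[φ2→D] = [10, 9]
r1 m[φ2→P] = [13, 6]
r1 m[φ3→B] = [6, 6]
r1 m[φ4→B] = [1, 8]
r1 m[φ5→P] = [5, 1]
r1 m[φ6→P] = [2, 5]
r1 m[Q→φ0] = [1, 1]
r1 m[Q→φ1] = [1, 1]
r1 m[B→φ1] = [1, 1]
r1 m[B→φ3] = [1, 1]
r1 m[B→φ4] = [1, 1]
r1 m[D→φ2] = [1, 1]
r1 m[P→φ0] = [1, 1]
r1 m[P→φ2] = [1, 1]
r1 m[P→φ5] = [1, 1]
r1 m[P→φ6] = [1, 1]
r2 m[φ0→Q] = [11, 9]
r2 m[φ0→P] = [9, 11]
r2 m[φ1→Q] = [10, 9]
r2 m[φ1→B] = [16, 3]
r2 m[φ2→D] = [10, 9]
r2 m[φ2→P] = [13, 6]
r2 m[φ3→B] = [6, 6]
r2 m[φ4→B] = [1, 8]
r2 m[φ5→P] = [5, 1]
r2 m[φ6→P] = [2, 5]
r2 m[Q→φ0] = [10, 9]
r2 m[Q→φ1] = [11, 9]
r2 m[B→φ1] = [6, 48]
r2 m[B→φ3] = [16, 24]
r2 m[B→φ4] = [96, 18]
r2 m[D→φ2] = [1, 1]
r2 m[P→φ0] = [130, 30]
r2 m[P→φ2] = [90, 55]
r2 m[P→φ5] = [234, 330]
r2 m[P→φ6] = [585, 66]
r3 m[φ0→Q] = [530, 970]
r3 m[φ0→P] = [83, 108]
r3 m[φ1→Q] = [144, 96]
r3 m[φ1→B] = [160, 31]
r3 m[φ2→D] = [830, 670]
r3 m[φ2→P] = [13, 6]
r3 m[φ3→B] = [6, 6]
r3 m[φ4→B] = [1, 8]
r3 m[φ5→P] = [5, 1]
r3 m[φ6→P] = [2, 5]
r3 m[Q→φ0] = [10, 9]
r3 m[Q→φ1] = [11, 9]
r3 m[B→φ1] = [6, 48]
r3 m[B→φ3] = [16, 24]
r3 m[B→φ4] = [96, 18]
r3 m[D→φ2] = [1, 1]
r3 m[P→φ0] = [130, 30]
r3 m[P→φ2] = [90, 55]
r3 m[P→φ5] = [234, 330]
r3 m[P→φ6] = [585, 66]
r4 m[φ0→Q] = [530, 970]
r4 m[φ0→P] = [83, 108]
r4 m[φ1→Q] = [144, 96]
r4 m[φ1→B] = [160, 31]
r4 m[φ2→D] = [830, 670]
r4 m[φ2→P] = [13, 6]
r4 m[φ3→B] = [6, 6]
r4 m[φ4→B] = [1, 8]
r4 m[φ5→P] = [5, 1]
r4 m[φ6→P] = [2, 5]
r4 m[Q→φ0] = [144, 96]
r4 m[Q→φ1] = [530, 970]
r4 m[B→φ1] = [6, 48]
r4 m[B→φ3] = [160, 248]
r4 m[B→φ4] = [960, 186]
r4 m[D→φ2] = [1, 1]
r4 m[P→φ0] = [130, 30]
r4 m[P→φ2] = [830, 540]
r4 m[P→φ5] = [2158, 3240]
r4 m[P→φ6] = [5395, 648]
r5 m[φ0→Q] = [530, 970]
r5 m[φ0→P] = [960, 1488]
r5 m[φ1→Q] = [144, 96]
r5 m[φ1→B] = [12000, 2030]
r5 m[φ2→D] = [7720, 6310]
r5 m[φ2→P] = [13, 6]
r5 m[φ3→B] = [6, 6]
r5 m[φ4→B] = [1, 8]
r5 m[φ5→P] = [5, 1]
r5 m[φ6→P] = [2, 5]
r5 m[Q→φ0] = [144, 96]
r5 m[Q→φ1] = [530, 970]
r5 m[B→φ1] = [6, 48]
r5 m[B→φ3] = [160, 248]
r5 m[B→φ4] = [960, 186]
r5 m[D→φ2] = [1, 1]
r5 m[P→φ0] = [130, 30]
r5 m[P→φ2] = [830, 540]
r5 m[P→φ5] = [2158, 3240]
r5 m[P→φ6] = [5395, 648]
r6 m[φ0→Q] = [530, 970]
r6 m[φ0→P] = [960, 1488]
r6 m[φ1→Q] = [144, 96]
r6 m[φ1→B] = [12000, 2030]
r6 m[φ2→D] = [7720, 6310]
r6 m[φ2→P] = [13, 6]
r6 m[φ3→B] = [6, 6]
r6 m[φ4→B] = [1, 8]
r6 m[φ5→P] = [5, 1]
r6 m[φ6→P] = [2, 5]
r6 m[Q→φ0] = [144, 96]
r6 m[Q→φ1] = [530, 970]
r6 m[B→φ1] = [6, 48]
r6 m[B→φ3] = [12000, 16240]
r6 m[B→φ4] = [72000, 12180]
r6 m[D→φ2] = [1, 1]
r6 m[P→φ0] = [130, 30]
r6 m[P→φ2] = [9600, 7440]
r6 m[P→φ5] = [24960, 44640]
r6 m[P→φ6] = [62400, 8928]
r7 m[φ0→Q] = [530, 970]
r7 m[φ0→P] = [960, 1488]
r7 m[φ1→Q] = [144, 96]
r7 m[φ1→B] = [12000, 2030]
r7 m[φ2→D] = [91680, 77760]
r7 m[φ2→P] = [13, 6]
r7 m[φ3→B] = [6, 6]
r7 m[φ4→B] = [1, 8]
r7 m[φ5→P] = [5, 1]
r7 m[φ6→P] = [2, 5]
r7 m[Q→φ0] = [144, 96]
r7 m[Q→φ1] = [530, 970]
r7 m[B→φ1] = [6, 48]
r7 m[B→φ3] = [12000, 16240]
r7 m[B→φ4] = [72000, 12180]
r7 m[D→φ2] = [1, 1]
r7 m[P→φ0] = [130, 30]
r7 m[P→φ2] = [9600, 7440]
r7 m[P→φ5] = [24960, 44640]
r7 m[P→φ6] = [62400, 8928]
r8 m[φ0→Q] = [530, 970]
r8 m[φ0→P] = [960, 1488]
r8 m[φ1→Q] = [144, 96]
r8 m[φ1→B] = [12000, 2030]
r8 m[φ2→D] = [91680, 77760]
r8 m[φ2→P] = [13, 6]
r8 m[φ3→B] = [6, 6]
r8 m[φ4→B] = [1, 8]
r8 m[φ5→P] = [5, 1]
r8 m[φ6→P] = [2, 5]
r8 m[Q→φ0] = [144, 96]
r8 m[Q→φ1] = [530, 970]
r8 m[B→φ1] = [6, 48]
r8 m[B→φ3] = [12000, 16240]
r8 m[B→φ4] = [72000, 12180]
r8 m[D→φ2] = [1, 1]
r8 m[P→φ0] = [130, 30]
r8 m[P→φ2] = [9600, 7440]
r8 m[P→φ5] = [24960, 44640]
r8 m[P→φ6] = [62400, 8928]
fixed point reached at round 8
b[B] = ⊗ incoming = [72000, 97440]

b[B] = [72000, 97440]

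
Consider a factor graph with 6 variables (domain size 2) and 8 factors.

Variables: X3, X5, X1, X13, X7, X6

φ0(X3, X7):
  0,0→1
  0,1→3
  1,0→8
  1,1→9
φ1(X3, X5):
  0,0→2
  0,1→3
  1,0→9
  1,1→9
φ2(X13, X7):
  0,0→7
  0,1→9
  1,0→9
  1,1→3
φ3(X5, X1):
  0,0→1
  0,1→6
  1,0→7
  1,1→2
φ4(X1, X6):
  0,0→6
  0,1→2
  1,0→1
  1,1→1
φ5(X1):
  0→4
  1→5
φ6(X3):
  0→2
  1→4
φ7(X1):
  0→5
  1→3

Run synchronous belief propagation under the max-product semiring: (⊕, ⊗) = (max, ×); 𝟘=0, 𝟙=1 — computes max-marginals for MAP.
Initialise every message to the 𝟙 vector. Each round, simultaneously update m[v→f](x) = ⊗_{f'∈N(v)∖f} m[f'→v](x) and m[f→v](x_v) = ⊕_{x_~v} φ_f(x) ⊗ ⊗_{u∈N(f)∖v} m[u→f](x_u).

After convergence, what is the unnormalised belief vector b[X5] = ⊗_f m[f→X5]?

init: all messages = 𝟙 over 2 values
r1 m[φ0→X3] = [3, 9]
r1 m[φ0→X7] = [8, 9]
r1 m[φ1→X3] = [3, 9]
r1 m[φ1→X5] = [9, 9]
r1 m[φ2→X13] = [9, 9]
r1 m[φ2→X7] = [9, 9]
r1 m[φ3→X5] = [6, 7]
r1 m[φ3→X1] = [7, 6]
r1 m[φ4→X1] = [6, 1]
r1 m[φ4→X6] = [6, 2]
r1 m[φ5→X1] = [4, 5]
r1 m[φ6→X3] = [2, 4]
r1 m[φ7→X1] = [5, 3]
r1 m[X3→φ0] = [1, 1]
r1 m[X3→φ1] = [1, 1]
r1 m[X3→φ6] = [1, 1]
r1 m[X5→φ1] = [1, 1]
r1 m[X5→φ3] = [1, 1]
r1 m[X1→φ3] = [1, 1]
r1 m[X1→φ4] = [1, 1]
r1 m[X1→φ5] = [1, 1]
r1 m[X1→φ7] = [1, 1]
r1 m[X13→φ2] = [1, 1]
r1 m[X7→φ0] = [1, 1]
r1 m[X7→φ2] = [1, 1]
r1 m[X6→φ4] = [1, 1]
r2 m[φ0→X3] = [3, 9]
r2 m[φ0→X7] = [8, 9]
r2 m[φ1→X3] = [3, 9]
r2 m[φ1→X5] = [9, 9]
r2 m[φ2→X13] = [9, 9]
r2 m[φ2→X7] = [9, 9]
r2 m[φ3→X5] = [6, 7]
r2 m[φ3→X1] = [7, 6]
r2 m[φ4→X1] = [6, 1]
r2 m[φ4→X6] = [6, 2]
r2 m[φ5→X1] = [4, 5]
r2 m[φ6→X3] = [2, 4]
r2 m[φ7→X1] = [5, 3]
r2 m[X3→φ0] = [6, 36]
r2 m[X3→φ1] = [6, 36]
r2 m[X3→φ6] = [9, 81]
r2 m[X5→φ1] = [6, 7]
r2 m[X5→φ3] = [9, 9]
r2 m[X1→φ3] = [120, 15]
r2 m[X1→φ4] = [140, 90]
r2 m[X1→φ5] = [210, 18]
r2 m[X1→φ7] = [168, 30]
r2 m[X13→φ2] = [1, 1]
r2 m[X7→φ0] = [9, 9]
r2 m[X7→φ2] = [8, 9]
r2 m[X6→φ4] = [1, 1]
r3 m[φ0→X3] = [27, 81]
r3 m[φ0→X7] = [288, 324]
r3 m[φ1→X3] = [21, 63]
r3 m[φ1→X5] = [324, 324]
r3 m[φ2→X13] = [81, 72]
r3 m[φ2→X7] = [9, 9]
r3 m[φ3→X5] = [120, 840]
r3 m[φ3→X1] = [63, 54]
r3 m[φ4→X1] = [6, 1]
r3 m[φ4→X6] = [840, 280]
r3 m[φ5→X1] = [4, 5]
r3 m[φ6→X3] = [2, 4]
r3 m[φ7→X1] = [5, 3]
r3 m[X3→φ0] = [6, 36]
r3 m[X3→φ1] = [6, 36]
r3 m[X3→φ6] = [9, 81]
r3 m[X5→φ1] = [6, 7]
r3 m[X5→φ3] = [9, 9]
r3 m[X1→φ3] = [120, 15]
r3 m[X1→φ4] = [140, 90]
r3 m[X1→φ5] = [210, 18]
r3 m[X1→φ7] = [168, 30]
r3 m[X13→φ2] = [1, 1]
r3 m[X7→φ0] = [9, 9]
r3 m[X7→φ2] = [8, 9]
r3 m[X6→φ4] = [1, 1]
r4 m[φ0→X3] = [27, 81]
r4 m[φ0→X7] = [288, 324]
r4 m[φ1→X3] = [21, 63]
r4 m[φ1→X5] = [324, 324]
r4 m[φ2→X13] = [81, 72]
r4 m[φ2→X7] = [9, 9]
r4 m[φ3→X5] = [120, 840]
r4 m[φ3→X1] = [63, 54]
r4 m[φ4→X1] = [6, 1]
r4 m[φ4→X6] = [840, 280]
r4 m[φ5→X1] = [4, 5]
r4 m[φ6→X3] = [2, 4]
r4 m[φ7→X1] = [5, 3]
r4 m[X3→φ0] = [42, 252]
r4 m[X3→φ1] = [54, 324]
r4 m[X3→φ6] = [567, 5103]
r4 m[X5→φ1] = [120, 840]
r4 m[X5→φ3] = [324, 324]
r4 m[X1→φ3] = [120, 15]
r4 m[X1→φ4] = [1260, 810]
r4 m[X1→φ5] = [1890, 162]
r4 m[X1→φ7] = [1512, 270]
r4 m[X13→φ2] = [1, 1]
r4 m[X7→φ0] = [9, 9]
r4 m[X7→φ2] = [288, 324]
r4 m[X6→φ4] = [1, 1]
r5 m[φ0→X3] = [27, 81]
r5 m[φ0→X7] = [2016, 2268]
r5 m[φ1→X3] = [2520, 7560]
r5 m[φ1→X5] = [2916, 2916]
r5 m[φ2→X13] = [2916, 2592]
r5 m[φ2→X7] = [9, 9]
r5 m[φ3→X5] = [120, 840]
r5 m[φ3→X1] = [2268, 1944]
r5 m[φ4→X1] = [6, 1]
r5 m[φ4→X6] = [7560, 2520]
r5 m[φ5→X1] = [4, 5]
r5 m[φ6→X3] = [2, 4]
r5 m[φ7→X1] = [5, 3]
r5 m[X3→φ0] = [42, 252]
r5 m[X3→φ1] = [54, 324]
r5 m[X3→φ6] = [567, 5103]
r5 m[X5→φ1] = [120, 840]
r5 m[X5→φ3] = [324, 324]
r5 m[X1→φ3] = [120, 15]
r5 m[X1→φ4] = [1260, 810]
r5 m[X1→φ5] = [1890, 162]
r5 m[X1→φ7] = [1512, 270]
r5 m[X13→φ2] = [1, 1]
r5 m[X7→φ0] = [9, 9]
r5 m[X7→φ2] = [288, 324]
r5 m[X6→φ4] = [1, 1]
r6 m[φ0→X3] = [27, 81]
r6 m[φ0→X7] = [2016, 2268]
r6 m[φ1→X3] = [2520, 7560]
r6 m[φ1→X5] = [2916, 2916]
r6 m[φ2→X13] = [2916, 2592]
r6 m[φ2→X7] = [9, 9]
r6 m[φ3→X5] = [120, 840]
r6 m[φ3→X1] = [2268, 1944]
r6 m[φ4→X1] = [6, 1]
r6 m[φ4→X6] = [7560, 2520]
r6 m[φ5→X1] = [4, 5]
r6 m[φ6→X3] = [2, 4]
r6 m[φ7→X1] = [5, 3]
r6 m[X3→φ0] = [5040, 30240]
r6 m[X3→φ1] = [54, 324]
r6 m[X3→φ6] = [68040, 612360]
r6 m[X5→φ1] = [120, 840]
r6 m[X5→φ3] = [2916, 2916]
r6 m[X1→φ3] = [120, 15]
r6 m[X1→φ4] = [45360, 29160]
r6 m[X1→φ5] = [68040, 5832]
r6 m[X1→φ7] = [54432, 9720]
r6 m[X13→φ2] = [1, 1]
r6 m[X7→φ0] = [9, 9]
r6 m[X7→φ2] = [2016, 2268]
r6 m[X6→φ4] = [1, 1]
r7 m[φ0→X3] = [27, 81]
r7 m[φ0→X7] = [241920, 272160]
r7 m[φ1→X3] = [2520, 7560]
r7 m[φ1→X5] = [2916, 2916]
r7 m[φ2→X13] = [20412, 18144]
r7 m[φ2→X7] = [9, 9]
r7 m[φ3→X5] = [120, 840]
r7 m[φ3→X1] = [20412, 17496]
r7 m[φ4→X1] = [6, 1]
r7 m[φ4→X6] = [272160, 90720]
r7 m[φ5→X1] = [4, 5]
r7 m[φ6→X3] = [2, 4]
r7 m[φ7→X1] = [5, 3]
r7 m[X3→φ0] = [5040, 30240]
r7 m[X3→φ1] = [54, 324]
r7 m[X3→φ6] = [68040, 612360]
r7 m[X5→φ1] = [120, 840]
r7 m[X5→φ3] = [2916, 2916]
r7 m[X1→φ3] = [120, 15]
r7 m[X1→φ4] = [45360, 29160]
r7 m[X1→φ5] = [68040, 5832]
r7 m[X1→φ7] = [54432, 9720]
r7 m[X13→φ2] = [1, 1]
r7 m[X7→φ0] = [9, 9]
r7 m[X7→φ2] = [2016, 2268]
r7 m[X6→φ4] = [1, 1]
r8 m[φ0→X3] = [27, 81]
r8 m[φ0→X7] = [241920, 272160]
r8 m[φ1→X3] = [2520, 7560]
r8 m[φ1→X5] = [2916, 2916]
r8 m[φ2→X13] = [20412, 18144]
r8 m[φ2→X7] = [9, 9]
r8 m[φ3→X5] = [120, 840]
r8 m[φ3→X1] = [20412, 17496]
r8 m[φ4→X1] = [6, 1]
r8 m[φ4→X6] = [272160, 90720]
r8 m[φ5→X1] = [4, 5]
r8 m[φ6→X3] = [2, 4]
r8 m[φ7→X1] = [5, 3]
r8 m[X3→φ0] = [5040, 30240]
r8 m[X3→φ1] = [54, 324]
r8 m[X3→φ6] = [68040, 612360]
r8 m[X5→φ1] = [120, 840]
r8 m[X5→φ3] = [2916, 2916]
r8 m[X1→φ3] = [120, 15]
r8 m[X1→φ4] = [408240, 262440]
r8 m[X1→φ5] = [612360, 52488]
r8 m[X1→φ7] = [489888, 87480]
r8 m[X13→φ2] = [1, 1]
r8 m[X7→φ0] = [9, 9]
r8 m[X7→φ2] = [241920, 272160]
r8 m[X6→φ4] = [1, 1]
r9 m[φ0→X3] = [27, 81]
r9 m[φ0→X7] = [241920, 272160]
r9 m[φ1→X3] = [2520, 7560]
r9 m[φ1→X5] = [2916, 2916]
r9 m[φ2→X13] = [2449440, 2177280]
r9 m[φ2→X7] = [9, 9]
r9 m[φ3→X5] = [120, 840]
r9 m[φ3→X1] = [20412, 17496]
r9 m[φ4→X1] = [6, 1]
r9 m[φ4→X6] = [2449440, 816480]
r9 m[φ5→X1] = [4, 5]
r9 m[φ6→X3] = [2, 4]
r9 m[φ7→X1] = [5, 3]
r9 m[X3→φ0] = [5040, 30240]
r9 m[X3→φ1] = [54, 324]
r9 m[X3→φ6] = [68040, 612360]
r9 m[X5→φ1] = [120, 840]
r9 m[X5→φ3] = [2916, 2916]
r9 m[X1→φ3] = [120, 15]
r9 m[X1→φ4] = [408240, 262440]
r9 m[X1→φ5] = [612360, 52488]
r9 m[X1→φ7] = [489888, 87480]
r9 m[X13→φ2] = [1, 1]
r9 m[X7→φ0] = [9, 9]
r9 m[X7→φ2] = [241920, 272160]
r9 m[X6→φ4] = [1, 1]
r10 m[φ0→X3] = [27, 81]
r10 m[φ0→X7] = [241920, 272160]
r10 m[φ1→X3] = [2520, 7560]
r10 m[φ1→X5] = [2916, 2916]
r10 m[φ2→X13] = [2449440, 2177280]
r10 m[φ2→X7] = [9, 9]
r10 m[φ3→X5] = [120, 840]
r10 m[φ3→X1] = [20412, 17496]
r10 m[φ4→X1] = [6, 1]
r10 m[φ4→X6] = [2449440, 816480]
r10 m[φ5→X1] = [4, 5]
r10 m[φ6→X3] = [2, 4]
r10 m[φ7→X1] = [5, 3]
r10 m[X3→φ0] = [5040, 30240]
r10 m[X3→φ1] = [54, 324]
r10 m[X3→φ6] = [68040, 612360]
r10 m[X5→φ1] = [120, 840]
r10 m[X5→φ3] = [2916, 2916]
r10 m[X1→φ3] = [120, 15]
r10 m[X1→φ4] = [408240, 262440]
r10 m[X1→φ5] = [612360, 52488]
r10 m[X1→φ7] = [489888, 87480]
r10 m[X13→φ2] = [1, 1]
r10 m[X7→φ0] = [9, 9]
r10 m[X7→φ2] = [241920, 272160]
r10 m[X6→φ4] = [1, 1]
fixed point reached at round 10
b[X5] = ⊗ incoming = [349920, 2449440]

b[X5] = [349920, 2449440]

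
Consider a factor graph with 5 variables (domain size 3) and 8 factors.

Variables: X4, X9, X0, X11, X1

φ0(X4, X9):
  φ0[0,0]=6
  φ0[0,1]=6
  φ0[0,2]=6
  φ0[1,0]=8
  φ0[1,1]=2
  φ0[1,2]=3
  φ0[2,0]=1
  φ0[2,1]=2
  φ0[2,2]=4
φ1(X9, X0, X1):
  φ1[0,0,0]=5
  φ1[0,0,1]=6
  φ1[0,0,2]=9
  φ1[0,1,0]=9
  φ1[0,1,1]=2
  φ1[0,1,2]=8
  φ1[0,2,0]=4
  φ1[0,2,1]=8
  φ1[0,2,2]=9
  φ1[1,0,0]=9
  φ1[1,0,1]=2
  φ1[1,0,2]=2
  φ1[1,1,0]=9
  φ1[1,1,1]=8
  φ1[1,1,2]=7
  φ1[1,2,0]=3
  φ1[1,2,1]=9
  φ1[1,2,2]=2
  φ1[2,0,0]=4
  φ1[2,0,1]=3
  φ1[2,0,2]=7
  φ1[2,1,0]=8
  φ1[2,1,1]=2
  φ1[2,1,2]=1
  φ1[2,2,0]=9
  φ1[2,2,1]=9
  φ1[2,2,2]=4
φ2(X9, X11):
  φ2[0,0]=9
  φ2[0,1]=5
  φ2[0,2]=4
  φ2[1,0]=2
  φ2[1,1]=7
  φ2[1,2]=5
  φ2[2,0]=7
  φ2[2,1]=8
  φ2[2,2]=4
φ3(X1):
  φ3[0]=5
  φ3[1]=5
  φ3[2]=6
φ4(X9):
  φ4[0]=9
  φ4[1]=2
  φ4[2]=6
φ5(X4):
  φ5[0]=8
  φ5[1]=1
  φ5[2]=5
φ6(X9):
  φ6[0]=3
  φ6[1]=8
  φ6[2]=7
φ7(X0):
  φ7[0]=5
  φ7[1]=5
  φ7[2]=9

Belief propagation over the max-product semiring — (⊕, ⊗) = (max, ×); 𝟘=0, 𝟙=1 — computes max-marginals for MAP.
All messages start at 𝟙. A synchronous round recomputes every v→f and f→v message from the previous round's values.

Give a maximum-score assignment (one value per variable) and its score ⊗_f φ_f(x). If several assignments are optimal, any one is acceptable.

init: all messages = 𝟙 over 3 values
r1 m[φ0→X4] = [6, 8, 4]
r1 m[φ0→X9] = [8, 6, 6]
r1 m[φ1→X9] = [9, 9, 9]
r1 m[φ1→X0] = [9, 9, 9]
r1 m[φ1→X1] = [9, 9, 9]
r1 m[φ2→X9] = [9, 7, 8]
r1 m[φ2→X11] = [9, 8, 5]
r1 m[φ3→X1] = [5, 5, 6]
r1 m[φ4→X9] = [9, 2, 6]
r1 m[φ5→X4] = [8, 1, 5]
r1 m[φ6→X9] = [3, 8, 7]
r1 m[φ7→X0] = [5, 5, 9]
r1 m[X4→φ0] = [1, 1, 1]
r1 m[X4→φ5] = [1, 1, 1]
r1 m[X9→φ0] = [1, 1, 1]
r1 m[X9→φ1] = [1, 1, 1]
r1 m[X9→φ2] = [1, 1, 1]
r1 m[X9→φ4] = [1, 1, 1]
r1 m[X9→φ6] = [1, 1, 1]
r1 m[X0→φ1] = [1, 1, 1]
r1 m[X0→φ7] = [1, 1, 1]
r1 m[X11→φ2] = [1, 1, 1]
r1 m[X1→φ1] = [1, 1, 1]
r1 m[X1→φ3] = [1, 1, 1]
r2 m[φ0→X4] = [6, 8, 4]
r2 m[φ0→X9] = [8, 6, 6]
r2 m[φ1→X9] = [9, 9, 9]
r2 m[φ1→X0] = [9, 9, 9]
r2 m[φ1→X1] = [9, 9, 9]
r2 m[φ2→X9] = [9, 7, 8]
r2 m[φ2→X11] = [9, 8, 5]
r2 m[φ3→X1] = [5, 5, 6]
r2 m[φ4→X9] = [9, 2, 6]
r2 m[φ5→X4] = [8, 1, 5]
r2 m[φ6→X9] = [3, 8, 7]
r2 m[φ7→X0] = [5, 5, 9]
r2 m[X4→φ0] = [8, 1, 5]
r2 m[X4→φ5] = [6, 8, 4]
r2 m[X9→φ0] = [2187, 1008, 3024]
r2 m[X9→φ1] = [1944, 672, 2016]
r2 m[X9→φ2] = [1944, 864, 2268]
r2 m[X9→φ4] = [1944, 3024, 3024]
r2 m[X9→φ6] = [5832, 756, 2592]
r2 m[X0→φ1] = [5, 5, 9]
r2 m[X0→φ7] = [9, 9, 9]
r2 m[X11→φ2] = [1, 1, 1]
r2 m[X1→φ1] = [5, 5, 6]
r2 m[X1→φ3] = [9, 9, 9]
r3 m[φ0→X4] = [18144, 17496, 12096]
r3 m[φ0→X9] = [48, 48, 48]
r3 m[φ1→X9] = [486, 405, 405]
r3 m[φ1→X0] = [104976, 93312, 104976]
r3 m[φ1→X1] = [163296, 163296, 157464]
r3 m[φ2→X9] = [9, 7, 8]
r3 m[φ2→X11] = [17496, 18144, 9072]
r3 m[φ3→X1] = [5, 5, 6]
r3 m[φ4→X9] = [9, 2, 6]
r3 m[φ5→X4] = [8, 1, 5]
r3 m[φ6→X9] = [3, 8, 7]
r3 m[φ7→X0] = [5, 5, 9]
r3 m[X4→φ0] = [8, 1, 5]
r3 m[X4→φ5] = [6, 8, 4]
r3 m[X9→φ0] = [2187, 1008, 3024]
r3 m[X9→φ1] = [1944, 672, 2016]
r3 m[X9→φ2] = [1944, 864, 2268]
r3 m[X9→φ4] = [1944, 3024, 3024]
r3 m[X9→φ6] = [5832, 756, 2592]
r3 m[X0→φ1] = [5, 5, 9]
r3 m[X0→φ7] = [9, 9, 9]
r3 m[X11→φ2] = [1, 1, 1]
r3 m[X1→φ1] = [5, 5, 6]
r3 m[X1→φ3] = [9, 9, 9]
r4 m[φ0→X4] = [18144, 17496, 12096]
r4 m[φ0→X9] = [48, 48, 48]
r4 m[φ1→X9] = [486, 405, 405]
r4 m[φ1→X0] = [104976, 93312, 104976]
r4 m[φ1→X1] = [163296, 163296, 157464]
r4 m[φ2→X9] = [9, 7, 8]
r4 m[φ2→X11] = [17496, 18144, 9072]
r4 m[φ3→X1] = [5, 5, 6]
r4 m[φ4→X9] = [9, 2, 6]
r4 m[φ5→X4] = [8, 1, 5]
r4 m[φ6→X9] = [3, 8, 7]
r4 m[φ7→X0] = [5, 5, 9]
r4 m[X4→φ0] = [8, 1, 5]
r4 m[X4→φ5] = [18144, 17496, 12096]
r4 m[X9→φ0] = [118098, 45360, 136080]
r4 m[X9→φ1] = [11664, 5376, 16128]
r4 m[X9→φ2] = [629856, 311040, 816480]
r4 m[X9→φ4] = [629856, 1088640, 1088640]
r4 m[X9→φ6] = [1889568, 272160, 933120]
r4 m[X0→φ1] = [5, 5, 9]
r4 m[X0→φ7] = [104976, 93312, 104976]
r4 m[X11→φ2] = [1, 1, 1]
r4 m[X1→φ1] = [5, 5, 6]
r4 m[X1→φ3] = [163296, 163296, 157464]
r5 m[φ0→X4] = [816480, 944784, 544320]
r5 m[φ0→X9] = [48, 48, 48]
r5 m[φ1→X9] = [486, 405, 405]
r5 m[φ1→X0] = [677376, 645120, 725760]
r5 m[φ1→X1] = [1306368, 1306368, 944784]
r5 m[φ2→X9] = [9, 7, 8]
r5 m[φ2→X11] = [5715360, 6531840, 3265920]
r5 m[φ3→X1] = [5, 5, 6]
r5 m[φ4→X9] = [9, 2, 6]
r5 m[φ5→X4] = [8, 1, 5]
r5 m[φ6→X9] = [3, 8, 7]
r5 m[φ7→X0] = [5, 5, 9]
r5 m[X4→φ0] = [8, 1, 5]
r5 m[X4→φ5] = [18144, 17496, 12096]
r5 m[X9→φ0] = [118098, 45360, 136080]
r5 m[X9→φ1] = [11664, 5376, 16128]
r5 m[X9→φ2] = [629856, 311040, 816480]
r5 m[X9→φ4] = [629856, 1088640, 1088640]
r5 m[X9→φ6] = [1889568, 272160, 933120]
r5 m[X0→φ1] = [5, 5, 9]
r5 m[X0→φ7] = [104976, 93312, 104976]
r5 m[X11→φ2] = [1, 1, 1]
r5 m[X1→φ1] = [5, 5, 6]
r5 m[X1→φ3] = [163296, 163296, 157464]
r6 m[φ0→X4] = [816480, 944784, 544320]
r6 m[φ0→X9] = [48, 48, 48]
r6 m[φ1→X9] = [486, 405, 405]
r6 m[φ1→X0] = [677376, 645120, 725760]
r6 m[φ1→X1] = [1306368, 1306368, 944784]
r6 m[φ2→X9] = [9, 7, 8]
r6 m[φ2→X11] = [5715360, 6531840, 3265920]
r6 m[φ3→X1] = [5, 5, 6]
r6 m[φ4→X9] = [9, 2, 6]
r6 m[φ5→X4] = [8, 1, 5]
r6 m[φ6→X9] = [3, 8, 7]
r6 m[φ7→X0] = [5, 5, 9]
r6 m[X4→φ0] = [8, 1, 5]
r6 m[X4→φ5] = [816480, 944784, 544320]
r6 m[X9→φ0] = [118098, 45360, 136080]
r6 m[X9→φ1] = [11664, 5376, 16128]
r6 m[X9→φ2] = [629856, 311040, 816480]
r6 m[X9→φ4] = [629856, 1088640, 1088640]
r6 m[X9→φ6] = [1889568, 272160, 933120]
r6 m[X0→φ1] = [5, 5, 9]
r6 m[X0→φ7] = [677376, 645120, 725760]
r6 m[X11→φ2] = [1, 1, 1]
r6 m[X1→φ1] = [5, 5, 6]
r6 m[X1→φ3] = [1306368, 1306368, 944784]
r7 m[φ0→X4] = [816480, 944784, 544320]
r7 m[φ0→X9] = [48, 48, 48]
r7 m[φ1→X9] = [486, 405, 405]
r7 m[φ1→X0] = [677376, 645120, 725760]
r7 m[φ1→X1] = [1306368, 1306368, 944784]
r7 m[φ2→X9] = [9, 7, 8]
r7 m[φ2→X11] = [5715360, 6531840, 3265920]
r7 m[φ3→X1] = [5, 5, 6]
r7 m[φ4→X9] = [9, 2, 6]
r7 m[φ5→X4] = [8, 1, 5]
r7 m[φ6→X9] = [3, 8, 7]
r7 m[φ7→X0] = [5, 5, 9]
r7 m[X4→φ0] = [8, 1, 5]
r7 m[X4→φ5] = [816480, 944784, 544320]
r7 m[X9→φ0] = [118098, 45360, 136080]
r7 m[X9→φ1] = [11664, 5376, 16128]
r7 m[X9→φ2] = [629856, 311040, 816480]
r7 m[X9→φ4] = [629856, 1088640, 1088640]
r7 m[X9→φ6] = [1889568, 272160, 933120]
r7 m[X0→φ1] = [5, 5, 9]
r7 m[X0→φ7] = [677376, 645120, 725760]
r7 m[X11→φ2] = [1, 1, 1]
r7 m[X1→φ1] = [5, 5, 6]
r7 m[X1→φ3] = [1306368, 1306368, 944784]
fixed point reached at round 7
traceback from X4: (X4=0, X9=2, X0=2, X11=1, X1=0), score=6531840

assignment: (X4=0, X9=2, X0=2, X11=1, X1=0); score = 6531840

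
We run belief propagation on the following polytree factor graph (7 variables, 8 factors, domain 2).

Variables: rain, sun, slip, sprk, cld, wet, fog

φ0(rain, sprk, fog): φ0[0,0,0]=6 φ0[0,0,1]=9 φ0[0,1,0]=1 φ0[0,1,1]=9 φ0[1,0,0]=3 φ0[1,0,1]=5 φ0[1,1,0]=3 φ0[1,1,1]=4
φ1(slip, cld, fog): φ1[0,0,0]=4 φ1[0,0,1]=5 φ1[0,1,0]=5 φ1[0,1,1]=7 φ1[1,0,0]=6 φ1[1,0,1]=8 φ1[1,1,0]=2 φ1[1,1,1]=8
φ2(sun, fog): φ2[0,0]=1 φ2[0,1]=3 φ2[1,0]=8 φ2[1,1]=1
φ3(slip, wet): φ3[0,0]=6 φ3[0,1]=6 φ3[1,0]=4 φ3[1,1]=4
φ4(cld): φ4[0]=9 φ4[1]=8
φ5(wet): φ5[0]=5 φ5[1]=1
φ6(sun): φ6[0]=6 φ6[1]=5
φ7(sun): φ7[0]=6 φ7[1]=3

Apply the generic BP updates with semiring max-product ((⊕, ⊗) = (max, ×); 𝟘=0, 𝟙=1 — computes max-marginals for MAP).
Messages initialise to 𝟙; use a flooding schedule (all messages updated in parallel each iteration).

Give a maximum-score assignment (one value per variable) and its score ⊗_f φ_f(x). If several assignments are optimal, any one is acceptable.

assignment: (rain=0, sun=0, slip=0, sprk=0, cld=1, wet=0, fog=1); score = 1632960

init: all messages = 𝟙 over 2 values
r1 m[φ0→rain] = [9, 5]
r1 m[φ0→sprk] = [9, 9]
r1 m[φ0→fog] = [6, 9]
r1 m[φ1→slip] = [7, 8]
r1 m[φ1→cld] = [8, 8]
r1 m[φ1→fog] = [6, 8]
r1 m[φ2→sun] = [3, 8]
r1 m[φ2→fog] = [8, 3]
r1 m[φ3→slip] = [6, 4]
r1 m[φ3→wet] = [6, 6]
r1 m[φ4→cld] = [9, 8]
r1 m[φ5→wet] = [5, 1]
r1 m[φ6→sun] = [6, 5]
r1 m[φ7→sun] = [6, 3]
r1 m[rain→φ0] = [1, 1]
r1 m[sun→φ2] = [1, 1]
r1 m[sun→φ6] = [1, 1]
r1 m[sun→φ7] = [1, 1]
r1 m[slip→φ1] = [1, 1]
r1 m[slip→φ3] = [1, 1]
r1 m[sprk→φ0] = [1, 1]
r1 m[cld→φ1] = [1, 1]
r1 m[cld→φ4] = [1, 1]
r1 m[wet→φ3] = [1, 1]
r1 m[wet→φ5] = [1, 1]
r1 m[fog→φ0] = [1, 1]
r1 m[fog→φ1] = [1, 1]
r1 m[fog→φ2] = [1, 1]
r2 m[φ0→rain] = [9, 5]
r2 m[φ0→sprk] = [9, 9]
r2 m[φ0→fog] = [6, 9]
r2 m[φ1→slip] = [7, 8]
r2 m[φ1→cld] = [8, 8]
r2 m[φ1→fog] = [6, 8]
r2 m[φ2→sun] = [3, 8]
r2 m[φ2→fog] = [8, 3]
r2 m[φ3→slip] = [6, 4]
r2 m[φ3→wet] = [6, 6]
r2 m[φ4→cld] = [9, 8]
r2 m[φ5→wet] = [5, 1]
r2 m[φ6→sun] = [6, 5]
r2 m[φ7→sun] = [6, 3]
r2 m[rain→φ0] = [1, 1]
r2 m[sun→φ2] = [36, 15]
r2 m[sun→φ6] = [18, 24]
r2 m[sun→φ7] = [18, 40]
r2 m[slip→φ1] = [6, 4]
r2 m[slip→φ3] = [7, 8]
r2 m[sprk→φ0] = [1, 1]
r2 m[cld→φ1] = [9, 8]
r2 m[cld→φ4] = [8, 8]
r2 m[wet→φ3] = [5, 1]
r2 m[wet→φ5] = [6, 6]
r2 m[fog→φ0] = [48, 24]
r2 m[fog→φ1] = [48, 27]
r2 m[fog→φ2] = [36, 72]
r3 m[φ0→rain] = [288, 144]
r3 m[φ0→sprk] = [288, 216]
r3 m[φ0→fog] = [6, 9]
r3 m[φ1→slip] = [1920, 2592]
r3 m[φ1→cld] = [1152, 1440]
r3 m[φ1→fog] = [240, 336]
r3 m[φ2→sun] = [216, 288]
r3 m[φ2→fog] = [120, 108]
r3 m[φ3→slip] = [30, 20]
r3 m[φ3→wet] = [42, 42]
r3 m[φ4→cld] = [9, 8]
r3 m[φ5→wet] = [5, 1]
r3 m[φ6→sun] = [6, 5]
r3 m[φ7→sun] = [6, 3]
r3 m[rain→φ0] = [1, 1]
r3 m[sun→φ2] = [36, 15]
r3 m[sun→φ6] = [18, 24]
r3 m[sun→φ7] = [18, 40]
r3 m[slip→φ1] = [6, 4]
r3 m[slip→φ3] = [7, 8]
r3 m[sprk→φ0] = [1, 1]
r3 m[cld→φ1] = [9, 8]
r3 m[cld→φ4] = [8, 8]
r3 m[wet→φ3] = [5, 1]
r3 m[wet→φ5] = [6, 6]
r3 m[fog→φ0] = [48, 24]
r3 m[fog→φ1] = [48, 27]
r3 m[fog→φ2] = [36, 72]
r4 m[φ0→rain] = [288, 144]
r4 m[φ0→sprk] = [288, 216]
r4 m[φ0→fog] = [6, 9]
r4 m[φ1→slip] = [1920, 2592]
r4 m[φ1→cld] = [1152, 1440]
r4 m[φ1→fog] = [240, 336]
r4 m[φ2→sun] = [216, 288]
r4 m[φ2→fog] = [120, 108]
r4 m[φ3→slip] = [30, 20]
r4 m[φ3→wet] = [42, 42]
r4 m[φ4→cld] = [9, 8]
r4 m[φ5→wet] = [5, 1]
r4 m[φ6→sun] = [6, 5]
r4 m[φ7→sun] = [6, 3]
r4 m[rain→φ0] = [1, 1]
r4 m[sun→φ2] = [36, 15]
r4 m[sun→φ6] = [1296, 864]
r4 m[sun→φ7] = [1296, 1440]
r4 m[slip→φ1] = [30, 20]
r4 m[slip→φ3] = [1920, 2592]
r4 m[sprk→φ0] = [1, 1]
r4 m[cld→φ1] = [9, 8]
r4 m[cld→φ4] = [1152, 1440]
r4 m[wet→φ3] = [5, 1]
r4 m[wet→φ5] = [42, 42]
r4 m[fog→φ0] = [28800, 36288]
r4 m[fog→φ1] = [720, 972]
r4 m[fog→φ2] = [1440, 3024]
r5 m[φ0→rain] = [326592, 181440]
r5 m[φ0→sprk] = [326592, 326592]
r5 m[φ0→fog] = [6, 9]
r5 m[φ1→slip] = [54432, 69984]
r5 m[φ1→cld] = [155520, 204120]
r5 m[φ1→fog] = [1200, 1680]
r5 m[φ2→sun] = [9072, 11520]
r5 m[φ2→fog] = [120, 108]
r5 m[φ3→slip] = [30, 20]
r5 m[φ3→wet] = [11520, 11520]
r5 m[φ4→cld] = [9, 8]
r5 m[φ5→wet] = [5, 1]
r5 m[φ6→sun] = [6, 5]
r5 m[φ7→sun] = [6, 3]
r5 m[rain→φ0] = [1, 1]
r5 m[sun→φ2] = [36, 15]
r5 m[sun→φ6] = [1296, 864]
r5 m[sun→φ7] = [1296, 1440]
r5 m[slip→φ1] = [30, 20]
r5 m[slip→φ3] = [1920, 2592]
r5 m[sprk→φ0] = [1, 1]
r5 m[cld→φ1] = [9, 8]
r5 m[cld→φ4] = [1152, 1440]
r5 m[wet→φ3] = [5, 1]
r5 m[wet→φ5] = [42, 42]
r5 m[fog→φ0] = [28800, 36288]
r5 m[fog→φ1] = [720, 972]
r5 m[fog→φ2] = [1440, 3024]
r6 m[φ0→rain] = [326592, 181440]
r6 m[φ0→sprk] = [326592, 326592]
r6 m[φ0→fog] = [6, 9]
r6 m[φ1→slip] = [54432, 69984]
r6 m[φ1→cld] = [155520, 204120]
r6 m[φ1→fog] = [1200, 1680]
r6 m[φ2→sun] = [9072, 11520]
r6 m[φ2→fog] = [120, 108]
r6 m[φ3→slip] = [30, 20]
r6 m[φ3→wet] = [11520, 11520]
r6 m[φ4→cld] = [9, 8]
r6 m[φ5→wet] = [5, 1]
r6 m[φ6→sun] = [6, 5]
r6 m[φ7→sun] = [6, 3]
r6 m[rain→φ0] = [1, 1]
r6 m[sun→φ2] = [36, 15]
r6 m[sun→φ6] = [54432, 34560]
r6 m[sun→φ7] = [54432, 57600]
r6 m[slip→φ1] = [30, 20]
r6 m[slip→φ3] = [54432, 69984]
r6 m[sprk→φ0] = [1, 1]
r6 m[cld→φ1] = [9, 8]
r6 m[cld→φ4] = [155520, 204120]
r6 m[wet→φ3] = [5, 1]
r6 m[wet→φ5] = [11520, 11520]
r6 m[fog→φ0] = [144000, 181440]
r6 m[fog→φ1] = [720, 972]
r6 m[fog→φ2] = [7200, 15120]
r7 m[φ0→rain] = [1632960, 907200]
r7 m[φ0→sprk] = [1632960, 1632960]
r7 m[φ0→fog] = [6, 9]
r7 m[φ1→slip] = [54432, 69984]
r7 m[φ1→cld] = [155520, 204120]
r7 m[φ1→fog] = [1200, 1680]
r7 m[φ2→sun] = [45360, 57600]
r7 m[φ2→fog] = [120, 108]
r7 m[φ3→slip] = [30, 20]
r7 m[φ3→wet] = [326592, 326592]
r7 m[φ4→cld] = [9, 8]
r7 m[φ5→wet] = [5, 1]
r7 m[φ6→sun] = [6, 5]
r7 m[φ7→sun] = [6, 3]
r7 m[rain→φ0] = [1, 1]
r7 m[sun→φ2] = [36, 15]
r7 m[sun→φ6] = [54432, 34560]
r7 m[sun→φ7] = [54432, 57600]
r7 m[slip→φ1] = [30, 20]
r7 m[slip→φ3] = [54432, 69984]
r7 m[sprk→φ0] = [1, 1]
r7 m[cld→φ1] = [9, 8]
r7 m[cld→φ4] = [155520, 204120]
r7 m[wet→φ3] = [5, 1]
r7 m[wet→φ5] = [11520, 11520]
r7 m[fog→φ0] = [144000, 181440]
r7 m[fog→φ1] = [720, 972]
r7 m[fog→φ2] = [7200, 15120]
r8 m[φ0→rain] = [1632960, 907200]
r8 m[φ0→sprk] = [1632960, 1632960]
r8 m[φ0→fog] = [6, 9]
r8 m[φ1→slip] = [54432, 69984]
r8 m[φ1→cld] = [155520, 204120]
r8 m[φ1→fog] = [1200, 1680]
r8 m[φ2→sun] = [45360, 57600]
r8 m[φ2→fog] = [120, 108]
r8 m[φ3→slip] = [30, 20]
r8 m[φ3→wet] = [326592, 326592]
r8 m[φ4→cld] = [9, 8]
r8 m[φ5→wet] = [5, 1]
r8 m[φ6→sun] = [6, 5]
r8 m[φ7→sun] = [6, 3]
r8 m[rain→φ0] = [1, 1]
r8 m[sun→φ2] = [36, 15]
r8 m[sun→φ6] = [272160, 172800]
r8 m[sun→φ7] = [272160, 288000]
r8 m[slip→φ1] = [30, 20]
r8 m[slip→φ3] = [54432, 69984]
r8 m[sprk→φ0] = [1, 1]
r8 m[cld→φ1] = [9, 8]
r8 m[cld→φ4] = [155520, 204120]
r8 m[wet→φ3] = [5, 1]
r8 m[wet→φ5] = [326592, 326592]
r8 m[fog→φ0] = [144000, 181440]
r8 m[fog→φ1] = [720, 972]
r8 m[fog→φ2] = [7200, 15120]
r9 m[φ0→rain] = [1632960, 907200]
r9 m[φ0→sprk] = [1632960, 1632960]
r9 m[φ0→fog] = [6, 9]
r9 m[φ1→slip] = [54432, 69984]
r9 m[φ1→cld] = [155520, 204120]
r9 m[φ1→fog] = [1200, 1680]
r9 m[φ2→sun] = [45360, 57600]
r9 m[φ2→fog] = [120, 108]
r9 m[φ3→slip] = [30, 20]
r9 m[φ3→wet] = [326592, 326592]
r9 m[φ4→cld] = [9, 8]
r9 m[φ5→wet] = [5, 1]
r9 m[φ6→sun] = [6, 5]
r9 m[φ7→sun] = [6, 3]
r9 m[rain→φ0] = [1, 1]
r9 m[sun→φ2] = [36, 15]
r9 m[sun→φ6] = [272160, 172800]
r9 m[sun→φ7] = [272160, 288000]
r9 m[slip→φ1] = [30, 20]
r9 m[slip→φ3] = [54432, 69984]
r9 m[sprk→φ0] = [1, 1]
r9 m[cld→φ1] = [9, 8]
r9 m[cld→φ4] = [155520, 204120]
r9 m[wet→φ3] = [5, 1]
r9 m[wet→φ5] = [326592, 326592]
r9 m[fog→φ0] = [144000, 181440]
r9 m[fog→φ1] = [720, 972]
r9 m[fog→φ2] = [7200, 15120]
fixed point reached at round 9
traceback from rain: (rain=0, sun=0, slip=0, sprk=0, cld=1, wet=0, fog=1), score=1632960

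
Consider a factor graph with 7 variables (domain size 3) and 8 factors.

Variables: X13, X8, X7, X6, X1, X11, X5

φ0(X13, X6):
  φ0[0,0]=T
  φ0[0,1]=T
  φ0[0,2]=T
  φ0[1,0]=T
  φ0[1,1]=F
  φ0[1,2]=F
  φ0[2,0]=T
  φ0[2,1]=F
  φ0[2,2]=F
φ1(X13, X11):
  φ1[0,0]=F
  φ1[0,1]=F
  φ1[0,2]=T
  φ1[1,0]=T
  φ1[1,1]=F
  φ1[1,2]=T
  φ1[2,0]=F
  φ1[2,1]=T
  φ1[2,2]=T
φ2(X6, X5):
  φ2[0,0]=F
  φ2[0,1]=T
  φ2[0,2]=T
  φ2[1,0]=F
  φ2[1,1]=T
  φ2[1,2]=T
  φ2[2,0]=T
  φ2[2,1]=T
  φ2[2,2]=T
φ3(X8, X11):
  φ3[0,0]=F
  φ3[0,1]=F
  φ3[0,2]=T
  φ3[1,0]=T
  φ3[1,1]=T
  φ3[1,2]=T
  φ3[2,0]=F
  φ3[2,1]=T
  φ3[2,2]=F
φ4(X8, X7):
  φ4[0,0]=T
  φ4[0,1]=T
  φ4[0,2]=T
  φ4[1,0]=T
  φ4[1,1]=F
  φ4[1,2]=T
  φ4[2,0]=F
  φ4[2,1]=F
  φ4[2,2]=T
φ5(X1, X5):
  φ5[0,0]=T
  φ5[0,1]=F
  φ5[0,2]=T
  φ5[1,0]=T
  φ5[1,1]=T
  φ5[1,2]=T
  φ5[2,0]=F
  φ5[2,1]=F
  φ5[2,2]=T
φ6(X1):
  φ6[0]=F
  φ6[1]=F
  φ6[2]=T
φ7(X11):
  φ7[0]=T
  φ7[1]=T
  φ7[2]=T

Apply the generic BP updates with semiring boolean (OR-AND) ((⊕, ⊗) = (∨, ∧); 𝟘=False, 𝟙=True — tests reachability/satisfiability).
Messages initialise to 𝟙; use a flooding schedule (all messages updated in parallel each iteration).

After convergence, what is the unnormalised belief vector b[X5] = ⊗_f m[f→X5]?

init: all messages = 𝟙 over 3 values
r1 m[φ0→X13] = [T, T, T]
r1 m[φ0→X6] = [T, T, T]
r1 m[φ1→X13] = [T, T, T]
r1 m[φ1→X11] = [T, T, T]
r1 m[φ2→X6] = [T, T, T]
r1 m[φ2→X5] = [T, T, T]
r1 m[φ3→X8] = [T, T, T]
r1 m[φ3→X11] = [T, T, T]
r1 m[φ4→X8] = [T, T, T]
r1 m[φ4→X7] = [T, T, T]
r1 m[φ5→X1] = [T, T, T]
r1 m[φ5→X5] = [T, T, T]
r1 m[φ6→X1] = [F, F, T]
r1 m[φ7→X11] = [T, T, T]
r1 m[X13→φ0] = [T, T, T]
r1 m[X13→φ1] = [T, T, T]
r1 m[X8→φ3] = [T, T, T]
r1 m[X8→φ4] = [T, T, T]
r1 m[X7→φ4] = [T, T, T]
r1 m[X6→φ0] = [T, T, T]
r1 m[X6→φ2] = [T, T, T]
r1 m[X1→φ5] = [T, T, T]
r1 m[X1→φ6] = [T, T, T]
r1 m[X11→φ1] = [T, T, T]
r1 m[X11→φ3] = [T, T, T]
r1 m[X11→φ7] = [T, T, T]
r1 m[X5→φ2] = [T, T, T]
r1 m[X5→φ5] = [T, T, T]
r2 m[φ0→X13] = [T, T, T]
r2 m[φ0→X6] = [T, T, T]
r2 m[φ1→X13] = [T, T, T]
r2 m[φ1→X11] = [T, T, T]
r2 m[φ2→X6] = [T, T, T]
r2 m[φ2→X5] = [T, T, T]
r2 m[φ3→X8] = [T, T, T]
r2 m[φ3→X11] = [T, T, T]
r2 m[φ4→X8] = [T, T, T]
r2 m[φ4→X7] = [T, T, T]
r2 m[φ5→X1] = [T, T, T]
r2 m[φ5→X5] = [T, T, T]
r2 m[φ6→X1] = [F, F, T]
r2 m[φ7→X11] = [T, T, T]
r2 m[X13→φ0] = [T, T, T]
r2 m[X13→φ1] = [T, T, T]
r2 m[X8→φ3] = [T, T, T]
r2 m[X8→φ4] = [T, T, T]
r2 m[X7→φ4] = [T, T, T]
r2 m[X6→φ0] = [T, T, T]
r2 m[X6→φ2] = [T, T, T]
r2 m[X1→φ5] = [F, F, T]
r2 m[X1→φ6] = [T, T, T]
r2 m[X11→φ1] = [T, T, T]
r2 m[X11→φ3] = [T, T, T]
r2 m[X11→φ7] = [T, T, T]
r2 m[X5→φ2] = [T, T, T]
r2 m[X5→φ5] = [T, T, T]
r3 m[φ0→X13] = [T, T, T]
r3 m[φ0→X6] = [T, T, T]
r3 m[φ1→X13] = [T, T, T]
r3 m[φ1→X11] = [T, T, T]
r3 m[φ2→X6] = [T, T, T]
r3 m[φ2→X5] = [T, T, T]
r3 m[φ3→X8] = [T, T, T]
r3 m[φ3→X11] = [T, T, T]
r3 m[φ4→X8] = [T, T, T]
r3 m[φ4→X7] = [T, T, T]
r3 m[φ5→X1] = [T, T, T]
r3 m[φ5→X5] = [F, F, T]
r3 m[φ6→X1] = [F, F, T]
r3 m[φ7→X11] = [T, T, T]
r3 m[X13→φ0] = [T, T, T]
r3 m[X13→φ1] = [T, T, T]
r3 m[X8→φ3] = [T, T, T]
r3 m[X8→φ4] = [T, T, T]
r3 m[X7→φ4] = [T, T, T]
r3 m[X6→φ0] = [T, T, T]
r3 m[X6→φ2] = [T, T, T]
r3 m[X1→φ5] = [F, F, T]
r3 m[X1→φ6] = [T, T, T]
r3 m[X11→φ1] = [T, T, T]
r3 m[X11→φ3] = [T, T, T]
r3 m[X11→φ7] = [T, T, T]
r3 m[X5→φ2] = [T, T, T]
r3 m[X5→φ5] = [T, T, T]
r4 m[φ0→X13] = [T, T, T]
r4 m[φ0→X6] = [T, T, T]
r4 m[φ1→X13] = [T, T, T]
r4 m[φ1→X11] = [T, T, T]
r4 m[φ2→X6] = [T, T, T]
r4 m[φ2→X5] = [T, T, T]
r4 m[φ3→X8] = [T, T, T]
r4 m[φ3→X11] = [T, T, T]
r4 m[φ4→X8] = [T, T, T]
r4 m[φ4→X7] = [T, T, T]
r4 m[φ5→X1] = [T, T, T]
r4 m[φ5→X5] = [F, F, T]
r4 m[φ6→X1] = [F, F, T]
r4 m[φ7→X11] = [T, T, T]
r4 m[X13→φ0] = [T, T, T]
r4 m[X13→φ1] = [T, T, T]
r4 m[X8→φ3] = [T, T, T]
r4 m[X8→φ4] = [T, T, T]
r4 m[X7→φ4] = [T, T, T]
r4 m[X6→φ0] = [T, T, T]
r4 m[X6→φ2] = [T, T, T]
r4 m[X1→φ5] = [F, F, T]
r4 m[X1→φ6] = [T, T, T]
r4 m[X11→φ1] = [T, T, T]
r4 m[X11→φ3] = [T, T, T]
r4 m[X11→φ7] = [T, T, T]
r4 m[X5→φ2] = [F, F, T]
r4 m[X5→φ5] = [T, T, T]
r5 m[φ0→X13] = [T, T, T]
r5 m[φ0→X6] = [T, T, T]
r5 m[φ1→X13] = [T, T, T]
r5 m[φ1→X11] = [T, T, T]
r5 m[φ2→X6] = [T, T, T]
r5 m[φ2→X5] = [T, T, T]
r5 m[φ3→X8] = [T, T, T]
r5 m[φ3→X11] = [T, T, T]
r5 m[φ4→X8] = [T, T, T]
r5 m[φ4→X7] = [T, T, T]
r5 m[φ5→X1] = [T, T, T]
r5 m[φ5→X5] = [F, F, T]
r5 m[φ6→X1] = [F, F, T]
r5 m[φ7→X11] = [T, T, T]
r5 m[X13→φ0] = [T, T, T]
r5 m[X13→φ1] = [T, T, T]
r5 m[X8→φ3] = [T, T, T]
r5 m[X8→φ4] = [T, T, T]
r5 m[X7→φ4] = [T, T, T]
r5 m[X6→φ0] = [T, T, T]
r5 m[X6→φ2] = [T, T, T]
r5 m[X1→φ5] = [F, F, T]
r5 m[X1→φ6] = [T, T, T]
r5 m[X11→φ1] = [T, T, T]
r5 m[X11→φ3] = [T, T, T]
r5 m[X11→φ7] = [T, T, T]
r5 m[X5→φ2] = [F, F, T]
r5 m[X5→φ5] = [T, T, T]
fixed point reached at round 5
b[X5] = ⊗ incoming = [F, F, T]

b[X5] = [F, F, T]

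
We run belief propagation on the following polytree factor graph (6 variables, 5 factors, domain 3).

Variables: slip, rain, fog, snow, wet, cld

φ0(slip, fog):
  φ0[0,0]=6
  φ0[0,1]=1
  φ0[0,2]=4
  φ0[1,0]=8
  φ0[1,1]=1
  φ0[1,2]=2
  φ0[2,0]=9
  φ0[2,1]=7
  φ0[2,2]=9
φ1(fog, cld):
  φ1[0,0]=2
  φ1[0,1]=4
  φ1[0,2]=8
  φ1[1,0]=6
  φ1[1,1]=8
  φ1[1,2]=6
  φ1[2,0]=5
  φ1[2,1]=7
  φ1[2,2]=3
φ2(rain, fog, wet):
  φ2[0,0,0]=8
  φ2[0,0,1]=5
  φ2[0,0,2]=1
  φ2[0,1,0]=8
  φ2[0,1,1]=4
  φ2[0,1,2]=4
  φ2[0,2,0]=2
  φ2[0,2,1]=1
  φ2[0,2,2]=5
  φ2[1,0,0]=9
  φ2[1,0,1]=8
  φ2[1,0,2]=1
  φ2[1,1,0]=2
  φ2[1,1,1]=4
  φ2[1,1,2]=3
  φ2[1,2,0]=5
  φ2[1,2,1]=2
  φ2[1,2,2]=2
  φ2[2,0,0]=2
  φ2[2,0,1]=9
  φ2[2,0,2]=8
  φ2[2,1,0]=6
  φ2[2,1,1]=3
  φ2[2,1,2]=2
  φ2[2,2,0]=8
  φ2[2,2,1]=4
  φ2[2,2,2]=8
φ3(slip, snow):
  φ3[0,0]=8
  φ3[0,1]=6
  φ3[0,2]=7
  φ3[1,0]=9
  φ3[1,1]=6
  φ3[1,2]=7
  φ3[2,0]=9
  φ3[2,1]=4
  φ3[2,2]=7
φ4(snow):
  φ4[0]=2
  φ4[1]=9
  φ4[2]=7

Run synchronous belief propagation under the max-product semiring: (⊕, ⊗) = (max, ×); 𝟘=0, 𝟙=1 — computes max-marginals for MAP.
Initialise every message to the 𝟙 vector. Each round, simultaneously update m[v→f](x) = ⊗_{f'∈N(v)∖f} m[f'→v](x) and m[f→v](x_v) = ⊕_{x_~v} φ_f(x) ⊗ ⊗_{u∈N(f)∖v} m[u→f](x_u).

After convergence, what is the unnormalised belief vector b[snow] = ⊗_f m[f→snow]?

b[snow] = [11664, 31104, 31752]

init: all messages = 𝟙 over 3 values
r1 m[φ0→slip] = [6, 8, 9]
r1 m[φ0→fog] = [9, 7, 9]
r1 m[φ1→fog] = [8, 8, 7]
r1 m[φ1→cld] = [6, 8, 8]
r1 m[φ2→rain] = [8, 9, 9]
r1 m[φ2→fog] = [9, 8, 8]
r1 m[φ2→wet] = [9, 9, 8]
r1 m[φ3→slip] = [8, 9, 9]
r1 m[φ3→snow] = [9, 6, 7]
r1 m[φ4→snow] = [2, 9, 7]
r1 m[slip→φ0] = [1, 1, 1]
r1 m[slip→φ3] = [1, 1, 1]
r1 m[rain→φ2] = [1, 1, 1]
r1 m[fog→φ0] = [1, 1, 1]
r1 m[fog→φ1] = [1, 1, 1]
r1 m[fog→φ2] = [1, 1, 1]
r1 m[snow→φ3] = [1, 1, 1]
r1 m[snow→φ4] = [1, 1, 1]
r1 m[wet→φ2] = [1, 1, 1]
r1 m[cld→φ1] = [1, 1, 1]
r2 m[φ0→slip] = [6, 8, 9]
r2 m[φ0→fog] = [9, 7, 9]
r2 m[φ1→fog] = [8, 8, 7]
r2 m[φ1→cld] = [6, 8, 8]
r2 m[φ2→rain] = [8, 9, 9]
r2 m[φ2→fog] = [9, 8, 8]
r2 m[φ2→wet] = [9, 9, 8]
r2 m[φ3→slip] = [8, 9, 9]
r2 m[φ3→snow] = [9, 6, 7]
r2 m[φ4→snow] = [2, 9, 7]
r2 m[slip→φ0] = [8, 9, 9]
r2 m[slip→φ3] = [6, 8, 9]
r2 m[rain→φ2] = [1, 1, 1]
r2 m[fog→φ0] = [72, 64, 56]
r2 m[fog→φ1] = [81, 56, 72]
r2 m[fog→φ2] = [72, 56, 63]
r2 m[snow→φ3] = [2, 9, 7]
r2 m[snow→φ4] = [9, 6, 7]
r2 m[wet→φ2] = [1, 1, 1]
r2 m[cld→φ1] = [1, 1, 1]
r3 m[φ0→slip] = [432, 576, 648]
r3 m[φ0→fog] = [81, 63, 81]
r3 m[φ1→fog] = [8, 8, 7]
r3 m[φ1→cld] = [360, 504, 648]
r3 m[φ2→rain] = [576, 648, 648]
r3 m[φ2→fog] = [9, 8, 8]
r3 m[φ2→wet] = [648, 648, 576]
r3 m[φ3→slip] = [54, 54, 49]
r3 m[φ3→snow] = [81, 48, 63]
r3 m[φ4→snow] = [2, 9, 7]
r3 m[slip→φ0] = [8, 9, 9]
r3 m[slip→φ3] = [6, 8, 9]
r3 m[rain→φ2] = [1, 1, 1]
r3 m[fog→φ0] = [72, 64, 56]
r3 m[fog→φ1] = [81, 56, 72]
r3 m[fog→φ2] = [72, 56, 63]
r3 m[snow→φ3] = [2, 9, 7]
r3 m[snow→φ4] = [9, 6, 7]
r3 m[wet→φ2] = [1, 1, 1]
r3 m[cld→φ1] = [1, 1, 1]
r4 m[φ0→slip] = [432, 576, 648]
r4 m[φ0→fog] = [81, 63, 81]
r4 m[φ1→fog] = [8, 8, 7]
r4 m[φ1→cld] = [360, 504, 648]
r4 m[φ2→rain] = [576, 648, 648]
r4 m[φ2→fog] = [9, 8, 8]
r4 m[φ2→wet] = [648, 648, 576]
r4 m[φ3→slip] = [54, 54, 49]
r4 m[φ3→snow] = [81, 48, 63]
r4 m[φ4→snow] = [2, 9, 7]
r4 m[slip→φ0] = [54, 54, 49]
r4 m[slip→φ3] = [432, 576, 648]
r4 m[rain→φ2] = [1, 1, 1]
r4 m[fog→φ0] = [72, 64, 56]
r4 m[fog→φ1] = [729, 504, 648]
r4 m[fog→φ2] = [648, 504, 567]
r4 m[snow→φ3] = [2, 9, 7]
r4 m[snow→φ4] = [81, 48, 63]
r4 m[wet→φ2] = [1, 1, 1]
r4 m[cld→φ1] = [1, 1, 1]
r5 m[φ0→slip] = [432, 576, 648]
r5 m[φ0→fog] = [441, 343, 441]
r5 m[φ1→fog] = [8, 8, 7]
r5 m[φ1→cld] = [3240, 4536, 5832]
r5 m[φ2→rain] = [5184, 5832, 5832]
r5 m[φ2→fog] = [9, 8, 8]
r5 m[φ2→wet] = [5832, 5832, 5184]
r5 m[φ3→slip] = [54, 54, 49]
r5 m[φ3→snow] = [5832, 3456, 4536]
r5 m[φ4→snow] = [2, 9, 7]
r5 m[slip→φ0] = [54, 54, 49]
r5 m[slip→φ3] = [432, 576, 648]
r5 m[rain→φ2] = [1, 1, 1]
r5 m[fog→φ0] = [72, 64, 56]
r5 m[fog→φ1] = [729, 504, 648]
r5 m[fog→φ2] = [648, 504, 567]
r5 m[snow→φ3] = [2, 9, 7]
r5 m[snow→φ4] = [81, 48, 63]
r5 m[wet→φ2] = [1, 1, 1]
r5 m[cld→φ1] = [1, 1, 1]
r6 m[φ0→slip] = [432, 576, 648]
r6 m[φ0→fog] = [441, 343, 441]
r6 m[φ1→fog] = [8, 8, 7]
r6 m[φ1→cld] = [3240, 4536, 5832]
r6 m[φ2→rain] = [5184, 5832, 5832]
r6 m[φ2→fog] = [9, 8, 8]
r6 m[φ2→wet] = [5832, 5832, 5184]
r6 m[φ3→slip] = [54, 54, 49]
r6 m[φ3→snow] = [5832, 3456, 4536]
r6 m[φ4→snow] = [2, 9, 7]
r6 m[slip→φ0] = [54, 54, 49]
r6 m[slip→φ3] = [432, 576, 648]
r6 m[rain→φ2] = [1, 1, 1]
r6 m[fog→φ0] = [72, 64, 56]
r6 m[fog→φ1] = [3969, 2744, 3528]
r6 m[fog→φ2] = [3528, 2744, 3087]
r6 m[snow→φ3] = [2, 9, 7]
r6 m[snow→φ4] = [5832, 3456, 4536]
r6 m[wet→φ2] = [1, 1, 1]
r6 m[cld→φ1] = [1, 1, 1]
r7 m[φ0→slip] = [432, 576, 648]
r7 m[φ0→fog] = [441, 343, 441]
r7 m[φ1→fog] = [8, 8, 7]
r7 m[φ1→cld] = [17640, 24696, 31752]
r7 m[φ2→rain] = [28224, 31752, 31752]
r7 m[φ2→fog] = [9, 8, 8]
r7 m[φ2→wet] = [31752, 31752, 28224]
r7 m[φ3→slip] = [54, 54, 49]
r7 m[φ3→snow] = [5832, 3456, 4536]
r7 m[φ4→snow] = [2, 9, 7]
r7 m[slip→φ0] = [54, 54, 49]
r7 m[slip→φ3] = [432, 576, 648]
r7 m[rain→φ2] = [1, 1, 1]
r7 m[fog→φ0] = [72, 64, 56]
r7 m[fog→φ1] = [3969, 2744, 3528]
r7 m[fog→φ2] = [3528, 2744, 3087]
r7 m[snow→φ3] = [2, 9, 7]
r7 m[snow→φ4] = [5832, 3456, 4536]
r7 m[wet→φ2] = [1, 1, 1]
r7 m[cld→φ1] = [1, 1, 1]
r8 m[φ0→slip] = [432, 576, 648]
r8 m[φ0→fog] = [441, 343, 441]
r8 m[φ1→fog] = [8, 8, 7]
r8 m[φ1→cld] = [17640, 24696, 31752]
r8 m[φ2→rain] = [28224, 31752, 31752]
r8 m[φ2→fog] = [9, 8, 8]
r8 m[φ2→wet] = [31752, 31752, 28224]
r8 m[φ3→slip] = [54, 54, 49]
r8 m[φ3→snow] = [5832, 3456, 4536]
r8 m[φ4→snow] = [2, 9, 7]
r8 m[slip→φ0] = [54, 54, 49]
r8 m[slip→φ3] = [432, 576, 648]
r8 m[rain→φ2] = [1, 1, 1]
r8 m[fog→φ0] = [72, 64, 56]
r8 m[fog→φ1] = [3969, 2744, 3528]
r8 m[fog→φ2] = [3528, 2744, 3087]
r8 m[snow→φ3] = [2, 9, 7]
r8 m[snow→φ4] = [5832, 3456, 4536]
r8 m[wet→φ2] = [1, 1, 1]
r8 m[cld→φ1] = [1, 1, 1]
fixed point reached at round 8
b[snow] = ⊗ incoming = [11664, 31104, 31752]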